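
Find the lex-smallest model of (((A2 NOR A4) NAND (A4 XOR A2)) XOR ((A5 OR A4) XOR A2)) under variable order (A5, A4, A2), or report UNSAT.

A5=0, A4=0, A2=0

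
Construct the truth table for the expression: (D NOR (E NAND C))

C | D | E | Output
------------------
0 | 0 | 0 | 0
0 | 0 | 1 | 0
0 | 1 | 0 | 0
0 | 1 | 1 | 0
1 | 0 | 0 | 0
1 | 0 | 1 | 1
1 | 1 | 0 | 0
1 | 1 | 1 | 0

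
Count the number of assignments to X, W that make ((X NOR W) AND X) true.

No assignment satisfies the expression.
Count: 0 out of 4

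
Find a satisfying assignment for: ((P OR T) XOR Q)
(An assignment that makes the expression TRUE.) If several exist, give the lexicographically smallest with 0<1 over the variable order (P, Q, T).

P=0, Q=0, T=1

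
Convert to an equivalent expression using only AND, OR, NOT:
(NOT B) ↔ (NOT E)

((NOT B) AND (NOT E)) OR (B AND E)
(Biconditional = both true or both false)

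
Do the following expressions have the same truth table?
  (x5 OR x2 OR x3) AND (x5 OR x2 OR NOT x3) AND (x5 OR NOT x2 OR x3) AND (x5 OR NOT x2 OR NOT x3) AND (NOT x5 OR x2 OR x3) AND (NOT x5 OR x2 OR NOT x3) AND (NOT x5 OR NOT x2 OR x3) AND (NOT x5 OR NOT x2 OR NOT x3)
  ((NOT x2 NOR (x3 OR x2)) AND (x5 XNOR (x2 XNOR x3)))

Yes, they are equivalent — the two output columns agree on all 8 assignments:
x5 | x2 | x3 | Expression 1 | Expression 2
------------------------------------------
0 | 0 | 0 | 0 | 0
0 | 0 | 1 | 0 | 0
0 | 1 | 0 | 0 | 0
0 | 1 | 1 | 0 | 0
1 | 0 | 0 | 0 | 0
1 | 0 | 1 | 0 | 0
1 | 1 | 0 | 0 | 0
1 | 1 | 1 | 0 | 0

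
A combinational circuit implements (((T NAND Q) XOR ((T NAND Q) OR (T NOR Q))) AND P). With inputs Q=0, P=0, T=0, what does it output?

Substituting: (((0 NAND 0) XOR ((0 NAND 0) OR (0 NOR 0))) AND 0)
= 0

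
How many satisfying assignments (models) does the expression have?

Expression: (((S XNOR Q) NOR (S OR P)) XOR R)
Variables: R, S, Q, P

Satisfying assignments: (0,0,1,0), (1,0,0,0), (1,0,0,1), (1,0,1,1), (1,1,0,0), (1,1,0,1), (1,1,1,0), (1,1,1,1)
Count: 8 out of 16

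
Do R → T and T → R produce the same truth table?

No, Converse is not equivalent to original (counterexample: T=0, R=1)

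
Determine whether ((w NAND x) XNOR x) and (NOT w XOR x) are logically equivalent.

No. Counterexample: with x=0, w=0, Expression 1 = 0 but Expression 2 = 1.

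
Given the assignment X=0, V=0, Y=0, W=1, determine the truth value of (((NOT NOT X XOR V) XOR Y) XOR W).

Substituting: (((NOT NOT 0 XOR 0) XOR 0) XOR 1)
= 1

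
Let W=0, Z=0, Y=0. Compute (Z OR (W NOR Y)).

Substituting: (0 OR (0 NOR 0))
= 1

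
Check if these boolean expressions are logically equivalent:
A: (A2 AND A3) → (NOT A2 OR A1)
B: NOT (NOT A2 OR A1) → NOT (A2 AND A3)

Yes, Contrapositive is always equivalent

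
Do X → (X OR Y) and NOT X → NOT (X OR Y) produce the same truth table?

No, Inverse is not equivalent to original (counterexample: X=0, Y=1)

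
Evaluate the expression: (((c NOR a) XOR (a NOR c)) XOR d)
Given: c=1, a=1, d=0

Substituting: (((1 NOR 1) XOR (1 NOR 1)) XOR 0)
= 0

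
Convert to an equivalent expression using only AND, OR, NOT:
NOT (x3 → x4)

x3 AND NOT x4
(Negated implication: NOT(A → B) = A AND NOT B)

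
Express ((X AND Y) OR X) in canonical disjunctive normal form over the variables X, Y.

(X AND NOT Y) OR (X AND Y)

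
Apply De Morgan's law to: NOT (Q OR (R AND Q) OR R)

NOT Q AND NOT (R AND Q) AND NOT R
De Morgan's: NOT(OR of terms) = AND of negations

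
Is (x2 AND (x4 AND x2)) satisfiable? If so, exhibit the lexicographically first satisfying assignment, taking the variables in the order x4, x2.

x4=1, x2=1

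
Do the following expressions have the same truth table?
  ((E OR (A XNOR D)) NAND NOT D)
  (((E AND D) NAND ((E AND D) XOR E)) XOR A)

No. Counterexample: with E=0, A=0, D=0, Expression 1 = 0 but Expression 2 = 1.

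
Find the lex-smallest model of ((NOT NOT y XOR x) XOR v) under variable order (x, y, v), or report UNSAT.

x=0, y=0, v=1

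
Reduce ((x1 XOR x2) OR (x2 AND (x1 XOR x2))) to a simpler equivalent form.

By absorption (E OR (E AND v) = E):
= (x1 XOR x2)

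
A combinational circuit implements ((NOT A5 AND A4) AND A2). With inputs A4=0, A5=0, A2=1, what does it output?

Substituting: ((NOT 0 AND 0) AND 1)
= 0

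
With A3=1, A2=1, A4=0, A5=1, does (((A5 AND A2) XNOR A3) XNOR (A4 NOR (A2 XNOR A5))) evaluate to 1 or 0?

Substituting: (((1 AND 1) XNOR 1) XNOR (0 NOR (1 XNOR 1)))
= 0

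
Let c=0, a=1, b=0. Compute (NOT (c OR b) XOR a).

Substituting: (NOT (0 OR 0) XOR 1)
= 0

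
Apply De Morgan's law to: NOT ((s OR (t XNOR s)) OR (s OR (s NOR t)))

NOT (s OR (t XNOR s)) AND NOT (s OR (s NOR t))
De Morgan's: NOT(OR of terms) = AND of negations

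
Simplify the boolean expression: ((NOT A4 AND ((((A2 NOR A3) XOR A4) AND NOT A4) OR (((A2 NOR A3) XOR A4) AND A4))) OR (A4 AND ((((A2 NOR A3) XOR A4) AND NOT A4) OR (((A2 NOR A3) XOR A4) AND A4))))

By distribution ((E AND v) OR (E AND NOT v) = E) then distribution ((E AND v) OR (E AND NOT v) = E):
= ((A2 NOR A3) XOR A4)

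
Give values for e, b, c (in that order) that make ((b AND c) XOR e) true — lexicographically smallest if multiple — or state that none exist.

e=0, b=1, c=1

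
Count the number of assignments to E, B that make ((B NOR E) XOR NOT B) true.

Satisfying assignments: (1,0)
Count: 1 out of 4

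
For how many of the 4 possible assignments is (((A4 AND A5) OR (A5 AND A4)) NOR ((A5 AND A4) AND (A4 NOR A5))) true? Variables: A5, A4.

Satisfying assignments: (0,0), (0,1), (1,0)
Count: 3 out of 4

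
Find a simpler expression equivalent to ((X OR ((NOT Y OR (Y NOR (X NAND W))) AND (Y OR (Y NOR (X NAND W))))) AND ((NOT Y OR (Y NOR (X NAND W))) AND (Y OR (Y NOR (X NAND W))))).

By absorption (E AND (E OR v) = E) then distribution ((E OR v) AND (E OR NOT v) = E):
= (Y NOR (X NAND W))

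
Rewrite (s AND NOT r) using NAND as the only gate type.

((s NAND (r NAND r)) NAND (s NAND (r NAND r)))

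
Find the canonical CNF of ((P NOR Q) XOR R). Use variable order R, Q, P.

(R OR Q OR NOT P) AND (R OR NOT Q OR P) AND (R OR NOT Q OR NOT P) AND (NOT R OR Q OR P)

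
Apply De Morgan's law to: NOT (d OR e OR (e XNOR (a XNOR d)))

NOT d AND NOT e AND NOT (e XNOR (a XNOR d))
De Morgan's: NOT(OR of terms) = AND of negations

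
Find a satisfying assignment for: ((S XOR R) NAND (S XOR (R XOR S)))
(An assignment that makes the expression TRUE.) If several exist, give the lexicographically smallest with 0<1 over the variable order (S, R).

S=0, R=0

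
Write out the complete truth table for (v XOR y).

v | y | Output
--------------
0 | 0 | 0
0 | 1 | 1
1 | 0 | 1
1 | 1 | 0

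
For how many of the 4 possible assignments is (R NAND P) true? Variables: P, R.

Satisfying assignments: (0,0), (0,1), (1,0)
Count: 3 out of 4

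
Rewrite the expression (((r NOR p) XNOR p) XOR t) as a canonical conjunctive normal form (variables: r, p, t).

(r OR p OR t) AND (r OR NOT p OR t) AND (NOT r OR p OR NOT t) AND (NOT r OR NOT p OR t)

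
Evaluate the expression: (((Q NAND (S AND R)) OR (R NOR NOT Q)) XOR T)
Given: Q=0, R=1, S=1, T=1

Substituting: (((0 NAND (1 AND 1)) OR (1 NOR NOT 0)) XOR 1)
= 0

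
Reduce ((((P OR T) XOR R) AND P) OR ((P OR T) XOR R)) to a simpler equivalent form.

By absorption (E OR (E AND v) = E):
= ((P OR T) XOR R)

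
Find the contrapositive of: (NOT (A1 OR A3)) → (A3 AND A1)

Contrapositive: NOT (A3 AND A1) → (A1 OR A3)
Note: A statement and its contrapositive are logically equivalent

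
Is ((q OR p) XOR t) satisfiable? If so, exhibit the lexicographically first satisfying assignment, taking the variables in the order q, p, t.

q=0, p=0, t=1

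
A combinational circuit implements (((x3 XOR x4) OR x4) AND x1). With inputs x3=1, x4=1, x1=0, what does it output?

Substituting: (((1 XOR 1) OR 1) AND 0)
= 0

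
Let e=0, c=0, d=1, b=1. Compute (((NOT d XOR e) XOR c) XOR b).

Substituting: (((NOT 1 XOR 0) XOR 0) XOR 1)
= 1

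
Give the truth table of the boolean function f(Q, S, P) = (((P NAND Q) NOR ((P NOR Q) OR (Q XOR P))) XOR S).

Q | S | P | Output
------------------
0 | 0 | 0 | 0
0 | 0 | 1 | 0
0 | 1 | 0 | 1
0 | 1 | 1 | 1
1 | 0 | 0 | 0
1 | 0 | 1 | 1
1 | 1 | 0 | 1
1 | 1 | 1 | 0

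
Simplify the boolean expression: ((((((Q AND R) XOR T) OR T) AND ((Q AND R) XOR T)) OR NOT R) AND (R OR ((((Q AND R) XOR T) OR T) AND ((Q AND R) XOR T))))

By distribution ((E OR v) AND (E OR NOT v) = E) then absorption (E AND (E OR v) = E):
= ((Q AND R) XOR T)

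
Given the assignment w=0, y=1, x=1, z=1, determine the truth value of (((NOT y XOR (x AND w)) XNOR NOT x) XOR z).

Substituting: (((NOT 1 XOR (1 AND 0)) XNOR NOT 1) XOR 1)
= 0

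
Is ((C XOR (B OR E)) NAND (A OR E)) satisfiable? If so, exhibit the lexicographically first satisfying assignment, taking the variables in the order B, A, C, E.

B=0, A=0, C=0, E=0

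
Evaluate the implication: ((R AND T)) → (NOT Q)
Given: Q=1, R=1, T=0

Antecedent ((R AND T)) = 0; consequent (NOT Q) = 0.
0 → 0 = 1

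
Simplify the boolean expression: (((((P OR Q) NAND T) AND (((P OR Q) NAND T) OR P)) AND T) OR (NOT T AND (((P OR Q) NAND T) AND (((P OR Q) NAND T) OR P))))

By distribution ((E AND v) OR (E AND NOT v) = E) then absorption (E AND (E OR v) = E):
= ((P OR Q) NAND T)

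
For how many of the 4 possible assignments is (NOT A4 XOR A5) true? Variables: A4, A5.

Satisfying assignments: (0,0), (1,1)
Count: 2 out of 4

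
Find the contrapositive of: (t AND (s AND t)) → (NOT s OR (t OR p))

Contrapositive: NOT (NOT s OR (t OR p)) → NOT (t AND (s AND t))
Note: A statement and its contrapositive are logically equivalent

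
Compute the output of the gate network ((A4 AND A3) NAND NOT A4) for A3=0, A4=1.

Substituting: ((1 AND 0) NAND NOT 1)
= 1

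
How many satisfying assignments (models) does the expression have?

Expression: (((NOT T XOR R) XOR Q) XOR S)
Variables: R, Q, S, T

Satisfying assignments: (0,0,0,0), (0,0,1,1), (0,1,0,1), (0,1,1,0), (1,0,0,1), (1,0,1,0), (1,1,0,0), (1,1,1,1)
Count: 8 out of 16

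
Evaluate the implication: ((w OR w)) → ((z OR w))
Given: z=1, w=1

Antecedent ((w OR w)) = 1; consequent ((z OR w)) = 1.
1 → 1 = 1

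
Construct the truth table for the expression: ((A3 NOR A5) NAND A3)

A3 | A5 | Output
----------------
0 | 0 | 1
0 | 1 | 1
1 | 0 | 1
1 | 1 | 1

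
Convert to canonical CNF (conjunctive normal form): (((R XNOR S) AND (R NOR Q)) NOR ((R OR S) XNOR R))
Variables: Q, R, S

(Q OR R OR S) AND (Q OR NOT R OR S) AND (Q OR NOT R OR NOT S) AND (NOT Q OR R OR S) AND (NOT Q OR NOT R OR S) AND (NOT Q OR NOT R OR NOT S)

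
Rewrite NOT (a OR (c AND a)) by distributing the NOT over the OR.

NOT a AND NOT (c AND a)
De Morgan's: NOT(OR of terms) = AND of negations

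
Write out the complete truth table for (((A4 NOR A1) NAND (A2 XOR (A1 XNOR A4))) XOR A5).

A1 | A4 | A5 | A2 | Output
--------------------------
0 | 0 | 0 | 0 | 0
0 | 0 | 0 | 1 | 1
0 | 0 | 1 | 0 | 1
0 | 0 | 1 | 1 | 0
0 | 1 | 0 | 0 | 1
0 | 1 | 0 | 1 | 1
0 | 1 | 1 | 0 | 0
0 | 1 | 1 | 1 | 0
1 | 0 | 0 | 0 | 1
1 | 0 | 0 | 1 | 1
1 | 0 | 1 | 0 | 0
1 | 0 | 1 | 1 | 0
1 | 1 | 0 | 0 | 1
1 | 1 | 0 | 1 | 1
1 | 1 | 1 | 0 | 0
1 | 1 | 1 | 1 | 0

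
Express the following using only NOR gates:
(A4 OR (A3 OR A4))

((A4 NOR ((A3 NOR A4) NOR (A3 NOR A4))) NOR (A4 NOR ((A3 NOR A4) NOR (A3 NOR A4))))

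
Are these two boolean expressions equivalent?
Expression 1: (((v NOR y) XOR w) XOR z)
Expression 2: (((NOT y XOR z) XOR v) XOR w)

No. Counterexample: with y=1, z=0, v=1, w=0, Expression 1 = 0 but Expression 2 = 1.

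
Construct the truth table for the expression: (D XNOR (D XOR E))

D | E | Output
--------------
0 | 0 | 1
0 | 1 | 0
1 | 0 | 1
1 | 1 | 0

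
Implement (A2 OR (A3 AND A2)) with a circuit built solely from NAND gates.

((A2 NAND A2) NAND (((A3 NAND A2) NAND (A3 NAND A2)) NAND ((A3 NAND A2) NAND (A3 NAND A2))))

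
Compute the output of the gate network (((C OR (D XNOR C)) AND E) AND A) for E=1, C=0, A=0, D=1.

Substituting: (((0 OR (1 XNOR 0)) AND 1) AND 0)
= 0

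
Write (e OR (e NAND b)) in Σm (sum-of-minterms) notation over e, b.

Σm(0, 1, 2, 3) = (NOT e AND NOT b) OR (NOT e AND b) OR (e AND NOT b) OR (e AND b)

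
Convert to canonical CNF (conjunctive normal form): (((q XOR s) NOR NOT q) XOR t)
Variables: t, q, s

(t OR q OR s) AND (t OR q OR NOT s) AND (t OR NOT q OR s) AND (NOT t OR NOT q OR NOT s)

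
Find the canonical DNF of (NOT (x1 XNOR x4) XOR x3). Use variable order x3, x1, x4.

(NOT x3 AND NOT x1 AND x4) OR (NOT x3 AND x1 AND NOT x4) OR (x3 AND NOT x1 AND NOT x4) OR (x3 AND x1 AND x4)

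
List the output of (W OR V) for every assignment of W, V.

W | V | Output
--------------
0 | 0 | 0
0 | 1 | 1
1 | 0 | 1
1 | 1 | 1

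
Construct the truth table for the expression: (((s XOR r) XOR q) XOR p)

s | q | r | p | Output
----------------------
0 | 0 | 0 | 0 | 0
0 | 0 | 0 | 1 | 1
0 | 0 | 1 | 0 | 1
0 | 0 | 1 | 1 | 0
0 | 1 | 0 | 0 | 1
0 | 1 | 0 | 1 | 0
0 | 1 | 1 | 0 | 0
0 | 1 | 1 | 1 | 1
1 | 0 | 0 | 0 | 1
1 | 0 | 0 | 1 | 0
1 | 0 | 1 | 0 | 0
1 | 0 | 1 | 1 | 1
1 | 1 | 0 | 0 | 0
1 | 1 | 0 | 1 | 1
1 | 1 | 1 | 0 | 1
1 | 1 | 1 | 1 | 0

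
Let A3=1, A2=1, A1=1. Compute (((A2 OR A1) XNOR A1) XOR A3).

Substituting: (((1 OR 1) XNOR 1) XOR 1)
= 0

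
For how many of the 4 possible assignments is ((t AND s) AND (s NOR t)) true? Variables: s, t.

No assignment satisfies the expression.
Count: 0 out of 4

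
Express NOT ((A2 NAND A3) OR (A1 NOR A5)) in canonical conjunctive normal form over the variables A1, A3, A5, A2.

(A1 OR A3 OR A5 OR A2) AND (A1 OR A3 OR A5 OR NOT A2) AND (A1 OR A3 OR NOT A5 OR A2) AND (A1 OR A3 OR NOT A5 OR NOT A2) AND (A1 OR NOT A3 OR A5 OR A2) AND (A1 OR NOT A3 OR A5 OR NOT A2) AND (A1 OR NOT A3 OR NOT A5 OR A2) AND (NOT A1 OR A3 OR A5 OR A2) AND (NOT A1 OR A3 OR A5 OR NOT A2) AND (NOT A1 OR A3 OR NOT A5 OR A2) AND (NOT A1 OR A3 OR NOT A5 OR NOT A2) AND (NOT A1 OR NOT A3 OR A5 OR A2) AND (NOT A1 OR NOT A3 OR NOT A5 OR A2)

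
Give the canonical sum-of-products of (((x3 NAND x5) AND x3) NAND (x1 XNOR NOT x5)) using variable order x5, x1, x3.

Σm(0, 1, 2, 4, 5, 6, 7) = (NOT x5 AND NOT x1 AND NOT x3) OR (NOT x5 AND NOT x1 AND x3) OR (NOT x5 AND x1 AND NOT x3) OR (x5 AND NOT x1 AND NOT x3) OR (x5 AND NOT x1 AND x3) OR (x5 AND x1 AND NOT x3) OR (x5 AND x1 AND x3)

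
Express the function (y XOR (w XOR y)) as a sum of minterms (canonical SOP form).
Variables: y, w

Σm(1, 3) = (NOT y AND w) OR (y AND w)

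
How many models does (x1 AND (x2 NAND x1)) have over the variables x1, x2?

Satisfying assignments: (1,0)
Count: 1 out of 4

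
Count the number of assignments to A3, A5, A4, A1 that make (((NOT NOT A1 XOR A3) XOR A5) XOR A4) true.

Satisfying assignments: (0,0,0,1), (0,0,1,0), (0,1,0,0), (0,1,1,1), (1,0,0,0), (1,0,1,1), (1,1,0,1), (1,1,1,0)
Count: 8 out of 16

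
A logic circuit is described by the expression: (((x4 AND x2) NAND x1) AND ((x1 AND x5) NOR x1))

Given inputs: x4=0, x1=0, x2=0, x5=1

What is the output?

Substituting: (((0 AND 0) NAND 0) AND ((0 AND 1) NOR 0))
= 1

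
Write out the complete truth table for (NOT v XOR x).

x | v | Output
--------------
0 | 0 | 1
0 | 1 | 0
1 | 0 | 0
1 | 1 | 1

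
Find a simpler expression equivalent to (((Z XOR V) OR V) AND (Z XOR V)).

By absorption (E AND (E OR v) = E):
= (Z XOR V)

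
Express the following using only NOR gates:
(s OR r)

((s NOR r) NOR (s NOR r))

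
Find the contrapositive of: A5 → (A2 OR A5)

Contrapositive: NOT (A2 OR A5) → NOT A5
Note: A statement and its contrapositive are logically equivalent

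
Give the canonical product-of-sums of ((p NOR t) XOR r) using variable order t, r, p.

ΠM(1, 2, 4, 5) = (t OR r OR NOT p) AND (t OR NOT r OR p) AND (NOT t OR r OR p) AND (NOT t OR r OR NOT p)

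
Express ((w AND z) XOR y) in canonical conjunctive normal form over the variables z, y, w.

(z OR y OR w) AND (z OR y OR NOT w) AND (NOT z OR y OR w) AND (NOT z OR NOT y OR NOT w)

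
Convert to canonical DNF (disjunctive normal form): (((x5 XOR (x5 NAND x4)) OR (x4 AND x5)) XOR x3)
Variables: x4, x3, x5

(NOT x4 AND NOT x3 AND NOT x5) OR (NOT x4 AND x3 AND x5) OR (x4 AND NOT x3 AND NOT x5) OR (x4 AND NOT x3 AND x5)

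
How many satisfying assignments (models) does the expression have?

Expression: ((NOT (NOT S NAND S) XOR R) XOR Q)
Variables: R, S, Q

Satisfying assignments: (0,0,1), (0,1,1), (1,0,0), (1,1,0)
Count: 4 out of 8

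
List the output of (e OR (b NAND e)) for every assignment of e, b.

e | b | Output
--------------
0 | 0 | 1
0 | 1 | 1
1 | 0 | 1
1 | 1 | 1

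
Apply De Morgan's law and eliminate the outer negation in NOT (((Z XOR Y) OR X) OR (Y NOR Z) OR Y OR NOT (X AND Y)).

NOT ((Z XOR Y) OR X) AND NOT (Y NOR Z) AND NOT Y AND (X AND Y)
De Morgan's: NOT(OR of terms) = AND of negations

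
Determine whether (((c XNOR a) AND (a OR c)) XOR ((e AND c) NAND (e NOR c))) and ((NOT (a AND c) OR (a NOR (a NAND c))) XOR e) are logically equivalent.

No. Counterexample: with c=0, a=0, e=1, Expression 1 = 1 but Expression 2 = 0.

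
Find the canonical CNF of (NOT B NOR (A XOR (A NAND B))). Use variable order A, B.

(A OR B) AND (A OR NOT B) AND (NOT A OR B) AND (NOT A OR NOT B)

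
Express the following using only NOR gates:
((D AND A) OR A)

((((D NOR D) NOR (A NOR A)) NOR A) NOR (((D NOR D) NOR (A NOR A)) NOR A))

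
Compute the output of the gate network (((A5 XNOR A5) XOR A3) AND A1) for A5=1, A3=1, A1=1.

Substituting: (((1 XNOR 1) XOR 1) AND 1)
= 0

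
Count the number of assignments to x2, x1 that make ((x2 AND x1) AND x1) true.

Satisfying assignments: (1,1)
Count: 1 out of 4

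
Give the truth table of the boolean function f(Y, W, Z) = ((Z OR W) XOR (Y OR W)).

Y | W | Z | Output
------------------
0 | 0 | 0 | 0
0 | 0 | 1 | 1
0 | 1 | 0 | 0
0 | 1 | 1 | 0
1 | 0 | 0 | 1
1 | 0 | 1 | 0
1 | 1 | 0 | 0
1 | 1 | 1 | 0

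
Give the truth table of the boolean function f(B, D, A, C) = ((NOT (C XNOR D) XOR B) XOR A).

B | D | A | C | Output
----------------------
0 | 0 | 0 | 0 | 0
0 | 0 | 0 | 1 | 1
0 | 0 | 1 | 0 | 1
0 | 0 | 1 | 1 | 0
0 | 1 | 0 | 0 | 1
0 | 1 | 0 | 1 | 0
0 | 1 | 1 | 0 | 0
0 | 1 | 1 | 1 | 1
1 | 0 | 0 | 0 | 1
1 | 0 | 0 | 1 | 0
1 | 0 | 1 | 0 | 0
1 | 0 | 1 | 1 | 1
1 | 1 | 0 | 0 | 0
1 | 1 | 0 | 1 | 1
1 | 1 | 1 | 0 | 1
1 | 1 | 1 | 1 | 0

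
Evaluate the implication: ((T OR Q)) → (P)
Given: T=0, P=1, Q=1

Antecedent ((T OR Q)) = 1; consequent (P) = 1.
1 → 1 = 1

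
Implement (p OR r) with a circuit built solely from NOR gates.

((p NOR r) NOR (p NOR r))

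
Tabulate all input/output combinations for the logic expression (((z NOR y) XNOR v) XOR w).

v | z | y | w | Output
----------------------
0 | 0 | 0 | 0 | 0
0 | 0 | 0 | 1 | 1
0 | 0 | 1 | 0 | 1
0 | 0 | 1 | 1 | 0
0 | 1 | 0 | 0 | 1
0 | 1 | 0 | 1 | 0
0 | 1 | 1 | 0 | 1
0 | 1 | 1 | 1 | 0
1 | 0 | 0 | 0 | 1
1 | 0 | 0 | 1 | 0
1 | 0 | 1 | 0 | 0
1 | 0 | 1 | 1 | 1
1 | 1 | 0 | 0 | 0
1 | 1 | 0 | 1 | 1
1 | 1 | 1 | 0 | 0
1 | 1 | 1 | 1 | 1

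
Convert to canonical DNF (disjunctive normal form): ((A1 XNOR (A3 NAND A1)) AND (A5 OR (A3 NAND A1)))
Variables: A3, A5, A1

(NOT A3 AND NOT A5 AND A1) OR (NOT A3 AND A5 AND A1)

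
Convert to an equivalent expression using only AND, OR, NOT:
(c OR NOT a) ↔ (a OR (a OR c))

((c OR NOT a) AND (a OR (a OR c))) OR (NOT (c OR NOT a) AND NOT (a OR (a OR c)))
(Biconditional = both true or both false)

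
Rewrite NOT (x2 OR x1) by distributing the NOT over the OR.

NOT x2 AND NOT x1
De Morgan's: NOT(OR of terms) = AND of negations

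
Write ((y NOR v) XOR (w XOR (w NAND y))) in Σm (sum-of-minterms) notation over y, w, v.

Σm(1, 2, 4, 5, 6, 7) = (NOT y AND NOT w AND v) OR (NOT y AND w AND NOT v) OR (y AND NOT w AND NOT v) OR (y AND NOT w AND v) OR (y AND w AND NOT v) OR (y AND w AND v)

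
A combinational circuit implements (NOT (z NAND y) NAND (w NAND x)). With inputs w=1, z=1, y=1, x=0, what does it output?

Substituting: (NOT (1 NAND 1) NAND (1 NAND 0))
= 0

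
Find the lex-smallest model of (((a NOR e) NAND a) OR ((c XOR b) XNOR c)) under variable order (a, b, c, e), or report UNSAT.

a=0, b=0, c=0, e=0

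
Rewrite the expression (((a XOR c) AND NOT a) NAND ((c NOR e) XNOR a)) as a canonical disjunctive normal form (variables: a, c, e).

(NOT a AND NOT c AND NOT e) OR (NOT a AND NOT c AND e) OR (a AND NOT c AND NOT e) OR (a AND NOT c AND e) OR (a AND c AND NOT e) OR (a AND c AND e)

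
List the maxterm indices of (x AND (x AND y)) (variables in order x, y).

ΠM(0, 1, 2) = (x OR y) AND (x OR NOT y) AND (NOT x OR y)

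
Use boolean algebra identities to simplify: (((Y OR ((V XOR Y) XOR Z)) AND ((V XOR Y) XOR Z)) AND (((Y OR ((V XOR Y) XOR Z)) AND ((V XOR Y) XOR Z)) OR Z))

By absorption (E AND (E OR v) = E) then absorption (E AND (E OR v) = E):
= ((V XOR Y) XOR Z)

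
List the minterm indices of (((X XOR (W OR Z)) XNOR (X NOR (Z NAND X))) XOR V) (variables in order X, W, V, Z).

Σm(0, 3, 6, 7, 9, 10, 12, 13) = (NOT X AND NOT W AND NOT V AND NOT Z) OR (NOT X AND NOT W AND V AND Z) OR (NOT X AND W AND V AND NOT Z) OR (NOT X AND W AND V AND Z) OR (X AND NOT W AND NOT V AND Z) OR (X AND NOT W AND V AND NOT Z) OR (X AND W AND NOT V AND NOT Z) OR (X AND W AND NOT V AND Z)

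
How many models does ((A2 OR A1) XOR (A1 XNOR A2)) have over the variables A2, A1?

Satisfying assignments: (0,0), (0,1), (1,0)
Count: 3 out of 4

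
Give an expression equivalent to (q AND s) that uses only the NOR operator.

((q NOR q) NOR (s NOR s))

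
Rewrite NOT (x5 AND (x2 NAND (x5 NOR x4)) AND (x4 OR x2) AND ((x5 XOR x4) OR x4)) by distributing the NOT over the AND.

NOT x5 OR NOT (x2 NAND (x5 NOR x4)) OR NOT (x4 OR x2) OR NOT ((x5 XOR x4) OR x4)
De Morgan's: NOT(AND of terms) = OR of negations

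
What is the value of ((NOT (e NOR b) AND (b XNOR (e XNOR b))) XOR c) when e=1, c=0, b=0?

Substituting: ((NOT (1 NOR 0) AND (0 XNOR (1 XNOR 0))) XOR 0)
= 1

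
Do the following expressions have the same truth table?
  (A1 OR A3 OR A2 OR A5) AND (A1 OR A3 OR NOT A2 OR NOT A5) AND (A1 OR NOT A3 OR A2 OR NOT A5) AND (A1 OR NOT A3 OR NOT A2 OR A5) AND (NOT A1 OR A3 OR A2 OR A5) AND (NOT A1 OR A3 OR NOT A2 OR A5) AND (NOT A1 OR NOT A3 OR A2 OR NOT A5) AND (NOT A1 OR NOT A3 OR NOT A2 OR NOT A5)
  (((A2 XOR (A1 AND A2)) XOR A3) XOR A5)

Yes, they are equivalent — the two output columns agree on all 16 assignments:
A1 | A3 | A2 | A5 | Expression 1 | Expression 2
-----------------------------------------------
0 | 0 | 0 | 0 | 0 | 0
0 | 0 | 0 | 1 | 1 | 1
0 | 0 | 1 | 0 | 1 | 1
0 | 0 | 1 | 1 | 0 | 0
0 | 1 | 0 | 0 | 1 | 1
0 | 1 | 0 | 1 | 0 | 0
0 | 1 | 1 | 0 | 0 | 0
0 | 1 | 1 | 1 | 1 | 1
1 | 0 | 0 | 0 | 0 | 0
1 | 0 | 0 | 1 | 1 | 1
1 | 0 | 1 | 0 | 0 | 0
1 | 0 | 1 | 1 | 1 | 1
1 | 1 | 0 | 0 | 1 | 1
1 | 1 | 0 | 1 | 0 | 0
1 | 1 | 1 | 0 | 1 | 1
1 | 1 | 1 | 1 | 0 | 0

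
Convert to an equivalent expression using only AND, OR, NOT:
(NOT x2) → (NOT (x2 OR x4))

x2 OR (NOT (x2 OR x4))
(Implication elimination: A → B = NOT A OR B)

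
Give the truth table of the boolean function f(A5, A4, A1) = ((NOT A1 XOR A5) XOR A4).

A5 | A4 | A1 | Output
---------------------
0 | 0 | 0 | 1
0 | 0 | 1 | 0
0 | 1 | 0 | 0
0 | 1 | 1 | 1
1 | 0 | 0 | 0
1 | 0 | 1 | 1
1 | 1 | 0 | 1
1 | 1 | 1 | 0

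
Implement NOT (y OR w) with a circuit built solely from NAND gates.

(((y NAND y) NAND (w NAND w)) NAND ((y NAND y) NAND (w NAND w)))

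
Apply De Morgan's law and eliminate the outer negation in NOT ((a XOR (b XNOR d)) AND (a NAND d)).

NOT (a XOR (b XNOR d)) OR NOT (a NAND d)
De Morgan's: NOT(AND of terms) = OR of negations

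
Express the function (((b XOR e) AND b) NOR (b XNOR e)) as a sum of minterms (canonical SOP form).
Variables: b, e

Σm(1) = (NOT b AND e)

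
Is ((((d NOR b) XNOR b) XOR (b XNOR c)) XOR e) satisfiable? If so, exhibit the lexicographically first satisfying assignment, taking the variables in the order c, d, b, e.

c=0, d=0, b=0, e=0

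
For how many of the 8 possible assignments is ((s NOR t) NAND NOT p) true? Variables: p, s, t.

Satisfying assignments: (0,0,1), (0,1,0), (0,1,1), (1,0,0), (1,0,1), (1,1,0), (1,1,1)
Count: 7 out of 8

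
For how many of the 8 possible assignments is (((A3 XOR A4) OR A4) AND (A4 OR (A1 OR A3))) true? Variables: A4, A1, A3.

Satisfying assignments: (0,0,1), (0,1,1), (1,0,0), (1,0,1), (1,1,0), (1,1,1)
Count: 6 out of 8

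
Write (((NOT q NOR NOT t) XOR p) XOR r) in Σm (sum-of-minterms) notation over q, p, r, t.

Σm(2, 3, 4, 5, 9, 10, 12, 15) = (NOT q AND NOT p AND r AND NOT t) OR (NOT q AND NOT p AND r AND t) OR (NOT q AND p AND NOT r AND NOT t) OR (NOT q AND p AND NOT r AND t) OR (q AND NOT p AND NOT r AND t) OR (q AND NOT p AND r AND NOT t) OR (q AND p AND NOT r AND NOT t) OR (q AND p AND r AND t)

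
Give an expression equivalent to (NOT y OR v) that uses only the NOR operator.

(((y NOR y) NOR v) NOR ((y NOR y) NOR v))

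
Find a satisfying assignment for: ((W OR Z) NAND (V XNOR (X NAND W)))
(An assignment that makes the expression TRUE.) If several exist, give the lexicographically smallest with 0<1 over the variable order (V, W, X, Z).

V=0, W=0, X=0, Z=0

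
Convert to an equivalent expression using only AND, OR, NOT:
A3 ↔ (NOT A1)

(A3 AND (NOT A1)) OR (NOT A3 AND A1)
(Biconditional = both true or both false)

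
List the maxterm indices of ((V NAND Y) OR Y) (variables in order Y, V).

ΠM() = TRUE (no maxterms)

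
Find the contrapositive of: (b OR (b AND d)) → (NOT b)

Contrapositive: b → NOT (b OR (b AND d))
Note: A statement and its contrapositive are logically equivalent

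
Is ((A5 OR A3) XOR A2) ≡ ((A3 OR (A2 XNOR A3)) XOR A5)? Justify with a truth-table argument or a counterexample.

No. Counterexample: with A5=0, A3=0, A2=0, Expression 1 = 0 but Expression 2 = 1.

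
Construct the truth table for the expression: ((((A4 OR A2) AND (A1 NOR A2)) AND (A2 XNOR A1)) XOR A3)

A3 | A2 | A4 | A1 | Output
--------------------------
0 | 0 | 0 | 0 | 0
0 | 0 | 0 | 1 | 0
0 | 0 | 1 | 0 | 1
0 | 0 | 1 | 1 | 0
0 | 1 | 0 | 0 | 0
0 | 1 | 0 | 1 | 0
0 | 1 | 1 | 0 | 0
0 | 1 | 1 | 1 | 0
1 | 0 | 0 | 0 | 1
1 | 0 | 0 | 1 | 1
1 | 0 | 1 | 0 | 0
1 | 0 | 1 | 1 | 1
1 | 1 | 0 | 0 | 1
1 | 1 | 0 | 1 | 1
1 | 1 | 1 | 0 | 1
1 | 1 | 1 | 1 | 1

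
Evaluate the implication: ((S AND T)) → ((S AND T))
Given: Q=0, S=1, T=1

Antecedent ((S AND T)) = 1; consequent ((S AND T)) = 1.
1 → 1 = 1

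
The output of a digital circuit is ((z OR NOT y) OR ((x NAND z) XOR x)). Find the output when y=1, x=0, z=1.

Substituting: ((1 OR NOT 1) OR ((0 NAND 1) XOR 0))
= 1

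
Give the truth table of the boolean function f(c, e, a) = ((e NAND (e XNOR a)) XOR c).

c | e | a | Output
------------------
0 | 0 | 0 | 1
0 | 0 | 1 | 1
0 | 1 | 0 | 1
0 | 1 | 1 | 0
1 | 0 | 0 | 0
1 | 0 | 1 | 0
1 | 1 | 0 | 0
1 | 1 | 1 | 1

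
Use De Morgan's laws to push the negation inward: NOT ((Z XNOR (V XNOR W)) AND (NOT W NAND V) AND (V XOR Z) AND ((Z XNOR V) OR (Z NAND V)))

NOT (Z XNOR (V XNOR W)) OR NOT (NOT W NAND V) OR NOT (V XOR Z) OR NOT ((Z XNOR V) OR (Z NAND V))
De Morgan's: NOT(AND of terms) = OR of negations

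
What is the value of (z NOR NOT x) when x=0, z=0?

Substituting: (0 NOR NOT 0)
= 0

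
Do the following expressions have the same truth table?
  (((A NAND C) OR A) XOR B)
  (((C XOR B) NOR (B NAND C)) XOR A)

No. Counterexample: with A=0, B=0, C=0, Expression 1 = 1 but Expression 2 = 0.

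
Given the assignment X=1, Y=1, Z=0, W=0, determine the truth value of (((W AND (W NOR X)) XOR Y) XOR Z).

Substituting: (((0 AND (0 NOR 1)) XOR 1) XOR 0)
= 1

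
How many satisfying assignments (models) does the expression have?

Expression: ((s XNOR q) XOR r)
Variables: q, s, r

Satisfying assignments: (0,0,0), (0,1,1), (1,0,1), (1,1,0)
Count: 4 out of 8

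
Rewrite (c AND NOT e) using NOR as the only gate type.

((c NOR c) NOR ((e NOR e) NOR (e NOR e)))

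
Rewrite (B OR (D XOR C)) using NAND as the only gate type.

((B NAND B) NAND (((D NAND (D NAND C)) NAND (C NAND (D NAND C))) NAND ((D NAND (D NAND C)) NAND (C NAND (D NAND C)))))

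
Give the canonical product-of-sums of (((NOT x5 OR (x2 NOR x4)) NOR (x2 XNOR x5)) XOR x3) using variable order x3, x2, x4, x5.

ΠM(0, 1, 2, 4, 5, 6, 7, 11) = (x3 OR x2 OR x4 OR x5) AND (x3 OR x2 OR x4 OR NOT x5) AND (x3 OR x2 OR NOT x4 OR x5) AND (x3 OR NOT x2 OR x4 OR x5) AND (x3 OR NOT x2 OR x4 OR NOT x5) AND (x3 OR NOT x2 OR NOT x4 OR x5) AND (x3 OR NOT x2 OR NOT x4 OR NOT x5) AND (NOT x3 OR x2 OR NOT x4 OR NOT x5)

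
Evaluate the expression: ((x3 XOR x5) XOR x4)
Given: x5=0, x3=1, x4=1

Substituting: ((1 XOR 0) XOR 1)
= 0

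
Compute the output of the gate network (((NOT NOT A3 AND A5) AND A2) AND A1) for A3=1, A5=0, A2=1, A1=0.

Substituting: (((NOT NOT 1 AND 0) AND 1) AND 0)
= 0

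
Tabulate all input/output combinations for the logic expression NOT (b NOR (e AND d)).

d | e | b | Output
------------------
0 | 0 | 0 | 0
0 | 0 | 1 | 1
0 | 1 | 0 | 0
0 | 1 | 1 | 1
1 | 0 | 0 | 0
1 | 0 | 1 | 1
1 | 1 | 0 | 1
1 | 1 | 1 | 1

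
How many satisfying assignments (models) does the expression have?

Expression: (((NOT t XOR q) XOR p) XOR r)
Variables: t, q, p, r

Satisfying assignments: (0,0,0,0), (0,0,1,1), (0,1,0,1), (0,1,1,0), (1,0,0,1), (1,0,1,0), (1,1,0,0), (1,1,1,1)
Count: 8 out of 16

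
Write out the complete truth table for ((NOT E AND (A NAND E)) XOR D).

D | A | E | Output
------------------
0 | 0 | 0 | 1
0 | 0 | 1 | 0
0 | 1 | 0 | 1
0 | 1 | 1 | 0
1 | 0 | 0 | 0
1 | 0 | 1 | 1
1 | 1 | 0 | 0
1 | 1 | 1 | 1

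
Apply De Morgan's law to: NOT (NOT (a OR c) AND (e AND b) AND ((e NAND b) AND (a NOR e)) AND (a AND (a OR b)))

(a OR c) OR NOT (e AND b) OR NOT ((e NAND b) AND (a NOR e)) OR NOT (a AND (a OR b))
De Morgan's: NOT(AND of terms) = OR of negations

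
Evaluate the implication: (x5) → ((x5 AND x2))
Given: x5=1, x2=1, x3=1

Antecedent (x5) = 1; consequent ((x5 AND x2)) = 1.
1 → 1 = 1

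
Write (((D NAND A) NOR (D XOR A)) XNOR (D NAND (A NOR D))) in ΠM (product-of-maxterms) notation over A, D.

ΠM(0, 1, 2) = (A OR D) AND (A OR NOT D) AND (NOT A OR D)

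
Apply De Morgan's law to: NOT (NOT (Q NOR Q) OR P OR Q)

(Q NOR Q) AND NOT P AND NOT Q
De Morgan's: NOT(OR of terms) = AND of negations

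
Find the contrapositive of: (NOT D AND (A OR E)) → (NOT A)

Contrapositive: A → NOT (NOT D AND (A OR E))
Note: A statement and its contrapositive are logically equivalent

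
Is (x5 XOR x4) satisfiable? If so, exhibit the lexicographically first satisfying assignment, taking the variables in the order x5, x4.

x5=0, x4=1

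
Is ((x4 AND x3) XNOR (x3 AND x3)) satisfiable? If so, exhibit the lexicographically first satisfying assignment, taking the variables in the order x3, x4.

x3=0, x4=0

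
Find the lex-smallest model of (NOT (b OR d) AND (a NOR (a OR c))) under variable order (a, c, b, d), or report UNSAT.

a=0, c=0, b=0, d=0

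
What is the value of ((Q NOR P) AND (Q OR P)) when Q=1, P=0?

Substituting: ((1 NOR 0) AND (1 OR 0))
= 0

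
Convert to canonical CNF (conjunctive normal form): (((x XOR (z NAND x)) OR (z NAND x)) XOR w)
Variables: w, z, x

(NOT w OR z OR x) AND (NOT w OR z OR NOT x) AND (NOT w OR NOT z OR x) AND (NOT w OR NOT z OR NOT x)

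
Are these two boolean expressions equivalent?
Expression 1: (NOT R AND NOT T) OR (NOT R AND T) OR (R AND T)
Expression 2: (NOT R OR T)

Yes, they are equivalent — the two output columns agree on all 4 assignments:
R | T | Expression 1 | Expression 2
-----------------------------------
0 | 0 | 1 | 1
0 | 1 | 1 | 1
1 | 0 | 0 | 0
1 | 1 | 1 | 1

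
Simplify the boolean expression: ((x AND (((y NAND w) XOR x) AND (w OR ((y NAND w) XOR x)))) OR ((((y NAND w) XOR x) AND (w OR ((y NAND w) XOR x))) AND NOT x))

By distribution ((E AND v) OR (E AND NOT v) = E) then absorption (E AND (E OR v) = E):
= ((y NAND w) XOR x)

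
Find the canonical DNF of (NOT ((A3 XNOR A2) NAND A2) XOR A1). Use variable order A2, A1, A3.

(NOT A2 AND A1 AND NOT A3) OR (NOT A2 AND A1 AND A3) OR (A2 AND NOT A1 AND A3) OR (A2 AND A1 AND NOT A3)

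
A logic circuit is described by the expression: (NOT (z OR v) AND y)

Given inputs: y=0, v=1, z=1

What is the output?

Substituting: (NOT (1 OR 1) AND 0)
= 0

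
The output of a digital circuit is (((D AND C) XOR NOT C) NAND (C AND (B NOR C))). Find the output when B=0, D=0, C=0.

Substituting: (((0 AND 0) XOR NOT 0) NAND (0 AND (0 NOR 0)))
= 1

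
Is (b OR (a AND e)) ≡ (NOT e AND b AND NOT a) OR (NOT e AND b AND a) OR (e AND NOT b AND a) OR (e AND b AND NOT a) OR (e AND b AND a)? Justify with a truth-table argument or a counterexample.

Yes, they are equivalent — the two output columns agree on all 8 assignments:
e | b | a | Expression 1 | Expression 2
---------------------------------------
0 | 0 | 0 | 0 | 0
0 | 0 | 1 | 0 | 0
0 | 1 | 0 | 1 | 1
0 | 1 | 1 | 1 | 1
1 | 0 | 0 | 0 | 0
1 | 0 | 1 | 1 | 1
1 | 1 | 0 | 1 | 1
1 | 1 | 1 | 1 | 1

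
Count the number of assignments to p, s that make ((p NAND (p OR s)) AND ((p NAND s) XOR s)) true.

Satisfying assignments: (0,0)
Count: 1 out of 4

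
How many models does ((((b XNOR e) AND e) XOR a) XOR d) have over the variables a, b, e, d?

Satisfying assignments: (0,0,0,1), (0,0,1,1), (0,1,0,1), (0,1,1,0), (1,0,0,0), (1,0,1,0), (1,1,0,0), (1,1,1,1)
Count: 8 out of 16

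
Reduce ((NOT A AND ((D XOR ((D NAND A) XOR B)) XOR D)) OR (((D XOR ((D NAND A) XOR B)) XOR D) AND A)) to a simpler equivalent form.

By distribution ((E AND v) OR (E AND NOT v) = E) then XOR self-cancellation ((E XOR v) XOR v = E):
= ((D NAND A) XOR B)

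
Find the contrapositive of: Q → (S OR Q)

Contrapositive: NOT (S OR Q) → NOT Q
Note: A statement and its contrapositive are logically equivalent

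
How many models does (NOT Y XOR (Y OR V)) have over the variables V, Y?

Satisfying assignments: (0,0), (0,1), (1,1)
Count: 3 out of 4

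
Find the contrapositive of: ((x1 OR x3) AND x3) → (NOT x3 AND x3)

Contrapositive: NOT (NOT x3 AND x3) → NOT ((x1 OR x3) AND x3)
Note: A statement and its contrapositive are logically equivalent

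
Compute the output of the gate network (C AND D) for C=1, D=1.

Substituting: (1 AND 1)
= 1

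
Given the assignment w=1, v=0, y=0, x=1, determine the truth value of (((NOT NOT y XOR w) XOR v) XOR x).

Substituting: (((NOT NOT 0 XOR 1) XOR 0) XOR 1)
= 0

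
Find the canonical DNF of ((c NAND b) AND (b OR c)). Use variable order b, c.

(NOT b AND c) OR (b AND NOT c)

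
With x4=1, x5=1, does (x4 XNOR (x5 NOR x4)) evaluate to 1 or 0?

Substituting: (1 XNOR (1 NOR 1))
= 0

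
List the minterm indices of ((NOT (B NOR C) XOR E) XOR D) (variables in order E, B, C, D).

Σm(1, 2, 4, 6, 8, 11, 13, 15) = (NOT E AND NOT B AND NOT C AND D) OR (NOT E AND NOT B AND C AND NOT D) OR (NOT E AND B AND NOT C AND NOT D) OR (NOT E AND B AND C AND NOT D) OR (E AND NOT B AND NOT C AND NOT D) OR (E AND NOT B AND C AND D) OR (E AND B AND NOT C AND D) OR (E AND B AND C AND D)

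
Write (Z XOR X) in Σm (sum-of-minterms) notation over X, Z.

Σm(1, 2) = (NOT X AND Z) OR (X AND NOT Z)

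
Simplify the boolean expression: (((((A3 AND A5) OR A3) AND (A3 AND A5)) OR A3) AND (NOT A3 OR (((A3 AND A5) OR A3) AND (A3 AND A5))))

By distribution ((E OR v) AND (E OR NOT v) = E) then absorption (E AND (E OR v) = E):
= (A3 AND A5)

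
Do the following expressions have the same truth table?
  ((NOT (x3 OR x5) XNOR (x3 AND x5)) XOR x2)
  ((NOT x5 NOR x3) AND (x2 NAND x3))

No. Counterexample: with x2=0, x3=1, x5=0, Expression 1 = 1 but Expression 2 = 0.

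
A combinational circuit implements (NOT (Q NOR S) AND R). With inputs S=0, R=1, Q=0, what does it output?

Substituting: (NOT (0 NOR 0) AND 1)
= 0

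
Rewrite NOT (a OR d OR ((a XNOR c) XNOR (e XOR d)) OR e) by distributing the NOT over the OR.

NOT a AND NOT d AND NOT ((a XNOR c) XNOR (e XOR d)) AND NOT e
De Morgan's: NOT(OR of terms) = AND of negations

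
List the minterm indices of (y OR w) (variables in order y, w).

Σm(1, 2, 3) = (NOT y AND w) OR (y AND NOT w) OR (y AND w)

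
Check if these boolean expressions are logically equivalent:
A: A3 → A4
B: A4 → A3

No, Converse is not equivalent to original (counterexample: A3=0, A4=1)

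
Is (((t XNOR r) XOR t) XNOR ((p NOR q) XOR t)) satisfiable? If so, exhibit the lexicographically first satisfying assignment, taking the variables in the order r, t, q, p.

r=0, t=0, q=0, p=0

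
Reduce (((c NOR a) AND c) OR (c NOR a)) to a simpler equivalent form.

By absorption (E OR (E AND v) = E):
= (c NOR a)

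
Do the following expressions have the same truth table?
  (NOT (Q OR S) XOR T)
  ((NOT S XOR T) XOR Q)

No. Counterexample: with T=0, S=1, Q=1, Expression 1 = 0 but Expression 2 = 1.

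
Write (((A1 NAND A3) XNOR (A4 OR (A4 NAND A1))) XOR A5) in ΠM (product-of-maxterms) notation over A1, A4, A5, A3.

ΠM(2, 3, 6, 7, 9, 10, 13, 14) = (A1 OR A4 OR NOT A5 OR A3) AND (A1 OR A4 OR NOT A5 OR NOT A3) AND (A1 OR NOT A4 OR NOT A5 OR A3) AND (A1 OR NOT A4 OR NOT A5 OR NOT A3) AND (NOT A1 OR A4 OR A5 OR NOT A3) AND (NOT A1 OR A4 OR NOT A5 OR A3) AND (NOT A1 OR NOT A4 OR A5 OR NOT A3) AND (NOT A1 OR NOT A4 OR NOT A5 OR A3)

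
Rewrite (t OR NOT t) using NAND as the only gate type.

((t NAND t) NAND ((t NAND t) NAND (t NAND t)))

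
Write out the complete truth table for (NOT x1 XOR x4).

x4 | x1 | Output
----------------
0 | 0 | 1
0 | 1 | 0
1 | 0 | 0
1 | 1 | 1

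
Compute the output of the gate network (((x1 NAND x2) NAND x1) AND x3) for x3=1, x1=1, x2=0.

Substituting: (((1 NAND 0) NAND 1) AND 1)
= 0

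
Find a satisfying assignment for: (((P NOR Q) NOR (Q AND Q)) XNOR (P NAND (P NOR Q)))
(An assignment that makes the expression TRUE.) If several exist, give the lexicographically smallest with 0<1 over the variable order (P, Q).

P=1, Q=0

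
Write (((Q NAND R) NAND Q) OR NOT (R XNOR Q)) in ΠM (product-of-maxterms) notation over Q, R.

ΠM() = TRUE (no maxterms)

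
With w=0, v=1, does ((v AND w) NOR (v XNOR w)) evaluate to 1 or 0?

Substituting: ((1 AND 0) NOR (1 XNOR 0))
= 1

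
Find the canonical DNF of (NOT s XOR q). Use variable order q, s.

(NOT q AND NOT s) OR (q AND s)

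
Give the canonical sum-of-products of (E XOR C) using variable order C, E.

Σm(1, 2) = (NOT C AND E) OR (C AND NOT E)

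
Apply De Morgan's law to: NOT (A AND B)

NOT A OR NOT B
De Morgan's: NOT(AND of terms) = OR of negations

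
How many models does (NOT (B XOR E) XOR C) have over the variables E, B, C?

Satisfying assignments: (0,0,0), (0,1,1), (1,0,1), (1,1,0)
Count: 4 out of 8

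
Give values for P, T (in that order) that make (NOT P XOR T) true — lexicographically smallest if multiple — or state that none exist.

P=0, T=0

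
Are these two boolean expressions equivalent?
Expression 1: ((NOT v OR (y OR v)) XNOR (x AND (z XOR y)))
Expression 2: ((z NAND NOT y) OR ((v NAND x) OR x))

No. Counterexample: with y=0, z=0, v=0, x=0, Expression 1 = 0 but Expression 2 = 1.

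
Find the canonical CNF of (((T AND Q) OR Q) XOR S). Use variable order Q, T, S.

(Q OR T OR S) AND (Q OR NOT T OR S) AND (NOT Q OR T OR NOT S) AND (NOT Q OR NOT T OR NOT S)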